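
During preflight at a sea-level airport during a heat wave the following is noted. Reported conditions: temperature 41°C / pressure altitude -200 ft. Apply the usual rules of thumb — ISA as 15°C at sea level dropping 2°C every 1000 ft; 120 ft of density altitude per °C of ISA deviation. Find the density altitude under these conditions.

2872 ft

ISA temperature at -200 ft = 15 − 2 × (-200/1000) = 15.4°C.
ISA deviation = 41 − 15.4 = +25.6°C.
Density altitude = -200 + 120 × (25.6) = -200 + (+3072) = 2872 ft.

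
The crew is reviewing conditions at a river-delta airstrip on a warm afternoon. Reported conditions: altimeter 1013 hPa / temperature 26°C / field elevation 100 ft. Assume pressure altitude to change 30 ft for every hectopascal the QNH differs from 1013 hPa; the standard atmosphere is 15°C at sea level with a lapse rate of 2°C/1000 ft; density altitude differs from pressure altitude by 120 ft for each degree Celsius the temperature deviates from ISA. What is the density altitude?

1444 ft

Pressure altitude = 100 + (1013 − 1013) × 30 = 100 + (0) = 100 ft.
ISA temperature at 100 ft = 15 − 2 × (100/1000) = 14.8°C.
ISA deviation = 26 − 14.8 = +11.2°C.
Density altitude = 100 + 120 × (11.2) = 1444 ft.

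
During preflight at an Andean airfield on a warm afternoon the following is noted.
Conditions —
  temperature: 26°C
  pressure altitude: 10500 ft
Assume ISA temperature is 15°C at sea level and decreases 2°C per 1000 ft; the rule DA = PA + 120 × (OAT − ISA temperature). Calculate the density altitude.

14340 ft

ISA temperature at 10500 ft = 15 − 2 × (10500/1000) = -6°C.
ISA deviation = 26 − (-6) = +32°C.
Density altitude = 10500 + 120 × (32) = 10500 + (+3840) = 14340 ft.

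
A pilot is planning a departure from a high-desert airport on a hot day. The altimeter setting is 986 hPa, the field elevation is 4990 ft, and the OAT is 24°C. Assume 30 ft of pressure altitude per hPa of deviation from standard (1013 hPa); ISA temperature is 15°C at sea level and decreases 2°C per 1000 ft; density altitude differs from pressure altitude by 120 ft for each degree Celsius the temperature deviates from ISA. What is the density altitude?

Pressure altitude = 4990 + (1013 − 986) × 30 = 4990 + (+810) = 5800 ft.
ISA temperature at 5800 ft = 15 − 2 × (5800/1000) = 3.4°C.
ISA deviation = 24 − 3.4 = +20.6°C.
Density altitude = 5800 + 120 × (20.6) = 8272 ft.

8272 ft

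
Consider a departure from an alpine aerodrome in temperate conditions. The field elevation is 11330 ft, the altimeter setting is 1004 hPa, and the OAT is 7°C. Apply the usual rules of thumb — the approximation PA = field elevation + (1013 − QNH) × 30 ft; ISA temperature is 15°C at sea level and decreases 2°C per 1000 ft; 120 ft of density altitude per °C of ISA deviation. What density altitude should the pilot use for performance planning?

Pressure altitude = 11330 + (1013 − 1004) × 30 = 11330 + (+270) = 11600 ft.
ISA temperature at 11600 ft = 15 − 2 × (11600/1000) = -8.2°C.
ISA deviation = 7 − (-8.2) = +15.2°C.
Density altitude = 11600 + 120 × (15.2) = 13424 ft.

13424 ft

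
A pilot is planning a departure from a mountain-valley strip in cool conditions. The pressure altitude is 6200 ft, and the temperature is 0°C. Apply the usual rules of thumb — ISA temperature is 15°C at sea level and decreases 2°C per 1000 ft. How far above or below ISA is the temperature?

ISA-2.6°C

ISA temperature at 6200 ft = 15 − 2 × (6200/1000) = 2.6°C.
Deviation = OAT − ISA = 0 − 2.6 = -2.6°C.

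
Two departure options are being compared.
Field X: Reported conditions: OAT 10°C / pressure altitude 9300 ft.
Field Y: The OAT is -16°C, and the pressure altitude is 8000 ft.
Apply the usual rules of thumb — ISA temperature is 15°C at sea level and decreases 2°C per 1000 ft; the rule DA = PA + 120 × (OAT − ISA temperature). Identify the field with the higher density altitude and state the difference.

Field X by 4732 ft

Field X: ISA temp = -3.6°C, deviation +13.6°C, DA = 9300 + 120 × 13.6 = 10932 ft.
Field Y: ISA temp = -1°C, deviation -15°C, DA = 8000 + 120 × (-15) = 6200 ft.
Field X is higher by 10932 − 6200 = 4732 ft.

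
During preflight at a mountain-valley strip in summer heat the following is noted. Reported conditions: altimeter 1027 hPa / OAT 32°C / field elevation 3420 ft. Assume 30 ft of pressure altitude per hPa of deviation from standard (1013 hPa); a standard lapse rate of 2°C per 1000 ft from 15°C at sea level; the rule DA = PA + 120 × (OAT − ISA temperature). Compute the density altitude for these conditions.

5760 ft

Pressure altitude = 3420 + (1013 − 1027) × 30 = 3420 + (-420) = 3000 ft.
ISA temperature at 3000 ft = 15 − 2 × (3000/1000) = 9°C.
ISA deviation = 32 − 9 = +23°C.
Density altitude = 3000 + 120 × (23) = 5760 ft.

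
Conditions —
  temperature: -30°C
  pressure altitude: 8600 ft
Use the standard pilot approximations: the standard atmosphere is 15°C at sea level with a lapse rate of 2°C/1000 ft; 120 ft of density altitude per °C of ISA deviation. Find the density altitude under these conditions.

ISA temperature at 8600 ft = 15 − 2 × (8600/1000) = -2.2°C.
ISA deviation = -30 − (-2.2) = -27.8°C.
Density altitude = 8600 + 120 × (-27.8) = 8600 + (-3336) = 5264 ft.

5264 ft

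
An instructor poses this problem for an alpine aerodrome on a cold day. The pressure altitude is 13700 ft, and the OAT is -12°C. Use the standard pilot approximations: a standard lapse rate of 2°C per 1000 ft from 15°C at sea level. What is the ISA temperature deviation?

ISA+0.4°C

ISA temperature at 13700 ft = 15 − 2 × (13700/1000) = -12.4°C.
Deviation = OAT − ISA = -12 − (-12.4) = +0.4°C.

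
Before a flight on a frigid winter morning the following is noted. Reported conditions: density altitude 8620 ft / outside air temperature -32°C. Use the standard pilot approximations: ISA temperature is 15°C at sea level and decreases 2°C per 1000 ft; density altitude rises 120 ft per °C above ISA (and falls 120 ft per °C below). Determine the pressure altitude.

11500 ft

DA = PA + 120 × (OAT − (15 − 2·PA/1000)) = PA + 120·OAT − 1800 + 0.24·PA = 1.24·PA + 120·OAT − 1800.
So 1.24·PA = 8620 − 120 × (-32) + 1800 = 14260.
PA = 14260 / 1.24 = 11500 ft.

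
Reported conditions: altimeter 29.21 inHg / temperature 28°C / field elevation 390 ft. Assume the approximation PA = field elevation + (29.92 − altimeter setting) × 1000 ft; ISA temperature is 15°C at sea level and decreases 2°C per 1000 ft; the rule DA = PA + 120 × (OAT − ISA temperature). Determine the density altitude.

2924 ft

Pressure altitude = 390 + (29.92 − 29.21) × 1000 = 390 + (+710) = 1100 ft.
ISA temperature at 1100 ft = 15 − 2 × (1100/1000) = 12.8°C.
ISA deviation = 28 − 12.8 = +15.2°C.
Density altitude = 1100 + 120 × (15.2) = 2924 ft.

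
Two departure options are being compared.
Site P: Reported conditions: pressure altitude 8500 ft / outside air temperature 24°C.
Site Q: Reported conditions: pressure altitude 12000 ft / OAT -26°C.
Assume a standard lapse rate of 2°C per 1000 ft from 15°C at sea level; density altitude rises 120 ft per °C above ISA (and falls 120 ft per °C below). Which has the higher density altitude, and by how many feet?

Site P: ISA temp = -2°C, deviation +26°C, DA = 8500 + 120 × 26 = 11620 ft.
Site Q: ISA temp = -9°C, deviation -17°C, DA = 12000 + 120 × (-17) = 9960 ft.
Site P is higher by 11620 − 9960 = 1660 ft.

Site P by 1660 ft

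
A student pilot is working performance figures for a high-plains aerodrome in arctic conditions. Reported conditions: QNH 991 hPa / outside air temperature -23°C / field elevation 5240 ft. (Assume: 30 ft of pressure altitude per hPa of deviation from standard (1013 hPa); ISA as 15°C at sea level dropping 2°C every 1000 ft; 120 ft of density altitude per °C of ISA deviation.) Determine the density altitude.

Pressure altitude = 5240 + (1013 − 991) × 30 = 5240 + (+660) = 5900 ft.
ISA temperature at 5900 ft = 15 − 2 × (5900/1000) = 3.2°C.
ISA deviation = -23 − 3.2 = -26.2°C.
Density altitude = 5900 + 120 × (-26.2) = 2756 ft.

2756 ft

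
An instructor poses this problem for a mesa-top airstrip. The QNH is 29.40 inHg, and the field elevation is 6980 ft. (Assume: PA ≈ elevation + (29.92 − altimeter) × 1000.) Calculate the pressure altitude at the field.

Pressure correction = (29.92 − 29.40) × 1000 = +520 ft.
Pressure altitude = 6980 + (+520) = 7500 ft.

7500 ft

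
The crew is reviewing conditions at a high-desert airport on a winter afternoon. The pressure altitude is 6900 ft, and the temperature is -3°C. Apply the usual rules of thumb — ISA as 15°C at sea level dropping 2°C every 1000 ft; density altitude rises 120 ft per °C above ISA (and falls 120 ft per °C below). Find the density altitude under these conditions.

ISA temperature at 6900 ft = 15 − 2 × (6900/1000) = 1.2°C.
ISA deviation = -3 − 1.2 = -4.2°C.
Density altitude = 6900 + 120 × (-4.2) = 6900 + (-504) = 6396 ft.

6396 ft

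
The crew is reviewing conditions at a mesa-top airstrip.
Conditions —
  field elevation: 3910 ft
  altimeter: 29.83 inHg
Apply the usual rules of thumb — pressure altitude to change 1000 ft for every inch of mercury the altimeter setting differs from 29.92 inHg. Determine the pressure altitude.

Pressure correction = (29.92 − 29.83) × 1000 = +90 ft.
Pressure altitude = 3910 + (+90) = 4000 ft.

4000 ft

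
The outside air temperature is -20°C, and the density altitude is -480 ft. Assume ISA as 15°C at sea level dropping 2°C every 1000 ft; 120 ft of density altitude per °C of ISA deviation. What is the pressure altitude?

3000 ft

DA = PA + 120 × (OAT − (15 − 2·PA/1000)) = PA + 120·OAT − 1800 + 0.24·PA = 1.24·PA + 120·OAT − 1800.
So 1.24·PA = -480 − 120 × (-20) + 1800 = 3720.
PA = 3720 / 1.24 = 3000 ft.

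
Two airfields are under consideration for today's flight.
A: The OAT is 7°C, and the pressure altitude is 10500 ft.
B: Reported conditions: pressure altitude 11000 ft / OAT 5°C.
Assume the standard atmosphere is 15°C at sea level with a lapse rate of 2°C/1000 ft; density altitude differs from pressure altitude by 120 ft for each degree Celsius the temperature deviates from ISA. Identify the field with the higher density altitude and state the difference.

A: ISA temp = -6°C, deviation +13°C, DA = 10500 + 120 × 13 = 12060 ft.
B: ISA temp = -7°C, deviation +12°C, DA = 11000 + 120 × 12 = 12440 ft.
B is higher by 12440 − 12060 = 380 ft.

B by 380 ft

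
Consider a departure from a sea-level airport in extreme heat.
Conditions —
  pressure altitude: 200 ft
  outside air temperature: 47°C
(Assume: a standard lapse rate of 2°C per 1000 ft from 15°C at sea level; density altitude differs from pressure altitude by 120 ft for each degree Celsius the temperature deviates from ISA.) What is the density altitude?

4088 ft

ISA temperature at 200 ft = 15 − 2 × (200/1000) = 14.6°C.
ISA deviation = 47 − 14.6 = +32.4°C.
Density altitude = 200 + 120 × (32.4) = 200 + (+3888) = 4088 ft.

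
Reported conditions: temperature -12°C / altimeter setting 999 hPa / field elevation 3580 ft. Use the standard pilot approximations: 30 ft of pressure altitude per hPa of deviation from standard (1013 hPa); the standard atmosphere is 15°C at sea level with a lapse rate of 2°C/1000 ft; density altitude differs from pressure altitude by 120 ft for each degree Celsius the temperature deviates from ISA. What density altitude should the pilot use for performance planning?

1720 ft

Pressure altitude = 3580 + (1013 − 999) × 30 = 3580 + (+420) = 4000 ft.
ISA temperature at 4000 ft = 15 − 2 × (4000/1000) = 7°C.
ISA deviation = -12 − 7 = -19°C.
Density altitude = 4000 + 120 × (-19) = 1720 ft.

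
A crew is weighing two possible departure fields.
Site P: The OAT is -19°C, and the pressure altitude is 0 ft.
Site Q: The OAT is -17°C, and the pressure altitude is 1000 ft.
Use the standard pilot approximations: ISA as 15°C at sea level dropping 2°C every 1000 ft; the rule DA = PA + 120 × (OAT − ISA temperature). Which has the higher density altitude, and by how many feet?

Site P: ISA temp = 15°C, deviation -34°C, DA = 0 + 120 × (-34) = -4080 ft.
Site Q: ISA temp = 13°C, deviation -30°C, DA = 1000 + 120 × (-30) = -2600 ft.
Site Q is higher by -2600 − (-4080) = 1480 ft.

Site Q by 1480 ft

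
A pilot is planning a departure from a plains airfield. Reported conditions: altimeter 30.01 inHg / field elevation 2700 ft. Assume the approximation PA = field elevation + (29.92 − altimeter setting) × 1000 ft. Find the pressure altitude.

2610 ft

Pressure correction = (29.92 − 30.01) × 1000 = -90 ft.
Pressure altitude = 2700 + (-90) = 2610 ft.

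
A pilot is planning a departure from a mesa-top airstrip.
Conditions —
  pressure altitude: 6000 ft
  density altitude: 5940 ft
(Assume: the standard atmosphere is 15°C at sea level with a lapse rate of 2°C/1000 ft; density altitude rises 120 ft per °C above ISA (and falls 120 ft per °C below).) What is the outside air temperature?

Density altitude − pressure altitude = 5940 − 6000 = -60 ft.
At 120 ft/°C that is an ISA deviation of -60/120 = -0.5°C.
ISA temperature at 6000 ft = 15 − 2 × (6000/1000) = 3°C.
OAT = ISA + deviation = 3 + (-0.5) = 2.5°C.

2.5°C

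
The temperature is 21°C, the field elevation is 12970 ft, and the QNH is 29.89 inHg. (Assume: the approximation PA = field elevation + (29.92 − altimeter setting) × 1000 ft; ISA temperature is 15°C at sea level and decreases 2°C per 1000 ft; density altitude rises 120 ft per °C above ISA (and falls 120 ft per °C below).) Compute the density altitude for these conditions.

Pressure altitude = 12970 + (29.92 − 29.89) × 1000 = 12970 + (+30) = 13000 ft.
ISA temperature at 13000 ft = 15 − 2 × (13000/1000) = -11°C.
ISA deviation = 21 − (-11) = +32°C.
Density altitude = 13000 + 120 × (32) = 16840 ft.

16840 ft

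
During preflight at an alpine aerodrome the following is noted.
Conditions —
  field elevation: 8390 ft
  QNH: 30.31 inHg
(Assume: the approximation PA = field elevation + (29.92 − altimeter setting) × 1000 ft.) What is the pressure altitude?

8000 ft

Pressure correction = (29.92 − 30.31) × 1000 = -390 ft.
Pressure altitude = 8390 + (-390) = 8000 ft.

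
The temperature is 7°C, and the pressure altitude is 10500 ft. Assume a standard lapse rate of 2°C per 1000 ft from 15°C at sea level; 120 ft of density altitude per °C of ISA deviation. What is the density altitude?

ISA temperature at 10500 ft = 15 − 2 × (10500/1000) = -6°C.
ISA deviation = 7 − (-6) = +13°C.
Density altitude = 10500 + 120 × (13) = 10500 + (+1560) = 12060 ft.

12060 ft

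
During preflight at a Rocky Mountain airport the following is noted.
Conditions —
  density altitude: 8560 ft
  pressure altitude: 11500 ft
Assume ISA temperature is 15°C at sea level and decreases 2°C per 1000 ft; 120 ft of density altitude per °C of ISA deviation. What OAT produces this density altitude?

Density altitude − pressure altitude = 8560 − 11500 = -2940 ft.
At 120 ft/°C that is an ISA deviation of -2940/120 = -24.5°C.
ISA temperature at 11500 ft = 15 − 2 × (11500/1000) = -8°C.
OAT = ISA + deviation = -8 + (-24.5) = -32.5°C.

-32.5°C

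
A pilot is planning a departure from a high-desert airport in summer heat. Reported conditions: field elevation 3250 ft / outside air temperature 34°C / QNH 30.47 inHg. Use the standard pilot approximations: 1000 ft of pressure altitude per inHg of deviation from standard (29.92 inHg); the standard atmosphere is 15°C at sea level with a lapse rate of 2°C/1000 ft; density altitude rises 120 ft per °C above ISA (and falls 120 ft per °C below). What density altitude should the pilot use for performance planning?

Pressure altitude = 3250 + (29.92 − 30.47) × 1000 = 3250 + (-550) = 2700 ft.
ISA temperature at 2700 ft = 15 − 2 × (2700/1000) = 9.6°C.
ISA deviation = 34 − 9.6 = +24.4°C.
Density altitude = 2700 + 120 × (24.4) = 5628 ft.

5628 ft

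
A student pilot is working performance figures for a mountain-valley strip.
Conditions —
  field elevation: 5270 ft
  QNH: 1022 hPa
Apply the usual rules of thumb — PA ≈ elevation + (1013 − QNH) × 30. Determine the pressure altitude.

5000 ft

Pressure correction = (1013 − 1022) × 30 = -270 ft.
Pressure altitude = 5270 + (-270) = 5000 ft.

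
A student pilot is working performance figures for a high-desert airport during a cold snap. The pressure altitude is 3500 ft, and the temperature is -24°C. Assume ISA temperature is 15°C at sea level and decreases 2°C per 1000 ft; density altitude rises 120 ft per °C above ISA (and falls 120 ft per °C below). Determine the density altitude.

ISA temperature at 3500 ft = 15 − 2 × (3500/1000) = 8°C.
ISA deviation = -24 − 8 = -32°C.
Density altitude = 3500 + 120 × (-32) = 3500 + (-3840) = -340 ft.

-340 ft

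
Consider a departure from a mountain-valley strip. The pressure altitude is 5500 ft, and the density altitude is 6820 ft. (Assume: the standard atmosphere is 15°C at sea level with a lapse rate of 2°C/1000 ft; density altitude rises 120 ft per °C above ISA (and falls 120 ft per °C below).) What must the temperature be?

Density altitude − pressure altitude = 6820 − 5500 = +1320 ft.
At 120 ft/°C that is an ISA deviation of 1320/120 = +11°C.
ISA temperature at 5500 ft = 15 − 2 × (5500/1000) = 4°C.
OAT = ISA + deviation = 4 + (+11) = 15°C.

15°C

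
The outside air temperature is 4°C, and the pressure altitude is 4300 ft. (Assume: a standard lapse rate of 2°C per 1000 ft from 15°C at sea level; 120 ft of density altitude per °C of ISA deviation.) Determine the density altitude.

4012 ft

ISA temperature at 4300 ft = 15 − 2 × (4300/1000) = 6.4°C.
ISA deviation = 4 − 6.4 = -2.4°C.
Density altitude = 4300 + 120 × (-2.4) = 4300 + (-288) = 4012 ft.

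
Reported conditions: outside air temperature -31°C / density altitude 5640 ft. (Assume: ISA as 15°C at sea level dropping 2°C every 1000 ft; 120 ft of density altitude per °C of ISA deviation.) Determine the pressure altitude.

DA = PA + 120 × (OAT − (15 − 2·PA/1000)) = PA + 120·OAT − 1800 + 0.24·PA = 1.24·PA + 120·OAT − 1800.
So 1.24·PA = 5640 − 120 × (-31) + 1800 = 11160.
PA = 11160 / 1.24 = 9000 ft.

9000 ft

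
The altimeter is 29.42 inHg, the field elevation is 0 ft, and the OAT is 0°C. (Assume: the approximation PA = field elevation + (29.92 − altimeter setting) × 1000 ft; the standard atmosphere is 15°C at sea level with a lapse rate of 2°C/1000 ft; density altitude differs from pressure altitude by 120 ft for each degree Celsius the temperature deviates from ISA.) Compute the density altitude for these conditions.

-1180 ft

Pressure altitude = 0 + (29.92 − 29.42) × 1000 = 0 + (+500) = 500 ft.
ISA temperature at 500 ft = 15 − 2 × (500/1000) = 14°C.
ISA deviation = 0 − 14 = -14°C.
Density altitude = 500 + 120 × (-14) = -1180 ft.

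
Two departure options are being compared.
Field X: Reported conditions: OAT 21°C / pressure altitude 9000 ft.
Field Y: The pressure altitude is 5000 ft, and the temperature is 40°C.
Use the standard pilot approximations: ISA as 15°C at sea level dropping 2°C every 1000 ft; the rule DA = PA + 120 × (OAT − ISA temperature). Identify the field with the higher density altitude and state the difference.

Field X by 2680 ft

Field X: ISA temp = -3°C, deviation +24°C, DA = 9000 + 120 × 24 = 11880 ft.
Field Y: ISA temp = 5°C, deviation +35°C, DA = 5000 + 120 × 35 = 9200 ft.
Field X is higher by 11880 − 9200 = 2680 ft.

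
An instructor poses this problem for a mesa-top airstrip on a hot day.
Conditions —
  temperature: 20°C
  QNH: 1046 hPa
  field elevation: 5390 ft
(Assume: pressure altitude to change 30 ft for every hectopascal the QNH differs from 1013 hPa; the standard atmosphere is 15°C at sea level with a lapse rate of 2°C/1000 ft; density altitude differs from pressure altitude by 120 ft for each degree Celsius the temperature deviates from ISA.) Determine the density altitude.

6056 ft

Pressure altitude = 5390 + (1013 − 1046) × 30 = 5390 + (-990) = 4400 ft.
ISA temperature at 4400 ft = 15 − 2 × (4400/1000) = 6.2°C.
ISA deviation = 20 − 6.2 = +13.8°C.
Density altitude = 4400 + 120 × (13.8) = 6056 ft.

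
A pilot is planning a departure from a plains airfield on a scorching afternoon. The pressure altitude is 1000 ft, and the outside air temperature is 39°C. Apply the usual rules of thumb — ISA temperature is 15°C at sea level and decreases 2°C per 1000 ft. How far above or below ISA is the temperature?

ISA+26°C

ISA temperature at 1000 ft = 15 − 2 × (1000/1000) = 13°C.
Deviation = OAT − ISA = 39 − 13 = +26°C.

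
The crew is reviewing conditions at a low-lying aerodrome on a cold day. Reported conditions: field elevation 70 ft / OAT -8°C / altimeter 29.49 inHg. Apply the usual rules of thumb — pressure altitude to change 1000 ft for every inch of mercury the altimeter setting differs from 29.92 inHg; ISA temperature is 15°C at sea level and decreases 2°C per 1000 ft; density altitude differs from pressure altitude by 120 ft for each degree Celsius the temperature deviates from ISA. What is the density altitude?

Pressure altitude = 70 + (29.92 − 29.49) × 1000 = 70 + (+430) = 500 ft.
ISA temperature at 500 ft = 15 − 2 × (500/1000) = 14°C.
ISA deviation = -8 − 14 = -22°C.
Density altitude = 500 + 120 × (-22) = -2140 ft.

-2140 ft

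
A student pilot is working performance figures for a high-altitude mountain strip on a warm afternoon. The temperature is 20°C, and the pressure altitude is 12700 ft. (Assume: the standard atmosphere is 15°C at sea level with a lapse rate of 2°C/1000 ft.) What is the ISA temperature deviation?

ISA+30.4°C

ISA temperature at 12700 ft = 15 − 2 × (12700/1000) = -10.4°C.
Deviation = OAT − ISA = 20 − (-10.4) = +30.4°C.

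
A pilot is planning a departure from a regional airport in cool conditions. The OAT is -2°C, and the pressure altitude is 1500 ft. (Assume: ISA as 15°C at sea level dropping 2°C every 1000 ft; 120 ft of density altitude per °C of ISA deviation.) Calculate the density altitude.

-180 ft

ISA temperature at 1500 ft = 15 − 2 × (1500/1000) = 12°C.
ISA deviation = -2 − 12 = -14°C.
Density altitude = 1500 + 120 × (-14) = 1500 + (-1680) = -180 ft.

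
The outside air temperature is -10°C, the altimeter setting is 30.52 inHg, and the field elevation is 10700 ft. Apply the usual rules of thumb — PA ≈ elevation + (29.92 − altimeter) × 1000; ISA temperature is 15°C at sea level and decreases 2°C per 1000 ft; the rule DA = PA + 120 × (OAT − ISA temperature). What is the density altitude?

Pressure altitude = 10700 + (29.92 − 30.52) × 1000 = 10700 + (-600) = 10100 ft.
ISA temperature at 10100 ft = 15 − 2 × (10100/1000) = -5.2°C.
ISA deviation = -10 − (-5.2) = -4.8°C.
Density altitude = 10100 + 120 × (-4.8) = 9524 ft.

9524 ft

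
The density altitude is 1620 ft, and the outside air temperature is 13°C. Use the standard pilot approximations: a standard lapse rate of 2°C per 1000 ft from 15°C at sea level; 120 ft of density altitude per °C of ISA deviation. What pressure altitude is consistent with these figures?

1500 ft

DA = PA + 120 × (OAT − (15 − 2·PA/1000)) = PA + 120·OAT − 1800 + 0.24·PA = 1.24·PA + 120·OAT − 1800.
So 1.24·PA = 1620 − 120 × 13 + 1800 = 1860.
PA = 1860 / 1.24 = 1500 ft.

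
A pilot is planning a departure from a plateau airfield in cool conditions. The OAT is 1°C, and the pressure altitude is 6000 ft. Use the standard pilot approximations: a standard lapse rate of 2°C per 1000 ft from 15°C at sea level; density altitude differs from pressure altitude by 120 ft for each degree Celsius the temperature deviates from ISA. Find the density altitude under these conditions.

ISA temperature at 6000 ft = 15 − 2 × (6000/1000) = 3°C.
ISA deviation = 1 − 3 = -2°C.
Density altitude = 6000 + 120 × (-2) = 6000 + (-240) = 5760 ft.

5760 ft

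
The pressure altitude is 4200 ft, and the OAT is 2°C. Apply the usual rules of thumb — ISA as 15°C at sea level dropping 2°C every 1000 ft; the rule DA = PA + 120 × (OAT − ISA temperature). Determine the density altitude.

3648 ft

ISA temperature at 4200 ft = 15 − 2 × (4200/1000) = 6.6°C.
ISA deviation = 2 − 6.6 = -4.6°C.
Density altitude = 4200 + 120 × (-4.6) = 4200 + (-552) = 3648 ft.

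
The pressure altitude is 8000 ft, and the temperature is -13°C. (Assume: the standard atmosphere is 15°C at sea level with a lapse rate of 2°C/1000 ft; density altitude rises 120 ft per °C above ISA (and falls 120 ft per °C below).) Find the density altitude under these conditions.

6560 ft

ISA temperature at 8000 ft = 15 − 2 × (8000/1000) = -1°C.
ISA deviation = -13 − (-1) = -12°C.
Density altitude = 8000 + 120 × (-12) = 8000 + (-1440) = 6560 ft.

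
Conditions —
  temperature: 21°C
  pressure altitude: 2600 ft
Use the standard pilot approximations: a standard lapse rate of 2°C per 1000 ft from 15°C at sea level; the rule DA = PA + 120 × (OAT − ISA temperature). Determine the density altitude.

3944 ft

ISA temperature at 2600 ft = 15 − 2 × (2600/1000) = 9.8°C.
ISA deviation = 21 − 9.8 = +11.2°C.
Density altitude = 2600 + 120 × (11.2) = 2600 + (+1344) = 3944 ft.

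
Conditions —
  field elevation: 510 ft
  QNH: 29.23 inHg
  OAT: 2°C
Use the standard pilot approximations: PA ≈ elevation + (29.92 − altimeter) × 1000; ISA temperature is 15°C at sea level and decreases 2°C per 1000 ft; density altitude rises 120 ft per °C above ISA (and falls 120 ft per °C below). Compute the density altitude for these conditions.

Pressure altitude = 510 + (29.92 − 29.23) × 1000 = 510 + (+690) = 1200 ft.
ISA temperature at 1200 ft = 15 − 2 × (1200/1000) = 12.6°C.
ISA deviation = 2 − 12.6 = -10.6°C.
Density altitude = 1200 + 120 × (-10.6) = -72 ft.

-72 ft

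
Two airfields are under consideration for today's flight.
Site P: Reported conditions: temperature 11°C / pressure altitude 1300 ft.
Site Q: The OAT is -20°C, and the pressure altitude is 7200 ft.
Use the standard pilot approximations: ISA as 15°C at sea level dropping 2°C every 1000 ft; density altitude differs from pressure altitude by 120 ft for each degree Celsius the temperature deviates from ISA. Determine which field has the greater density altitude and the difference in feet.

Site P: ISA temp = 12.4°C, deviation -1.4°C, DA = 1300 + 120 × (-1.4) = 1132 ft.
Site Q: ISA temp = 0.6°C, deviation -20.6°C, DA = 7200 + 120 × (-20.6) = 4728 ft.
Site Q is higher by 4728 − 1132 = 3596 ft.

Site Q by 3596 ft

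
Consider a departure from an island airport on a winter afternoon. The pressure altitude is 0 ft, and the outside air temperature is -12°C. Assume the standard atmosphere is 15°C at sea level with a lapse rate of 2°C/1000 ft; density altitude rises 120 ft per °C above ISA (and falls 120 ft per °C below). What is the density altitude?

ISA temperature at 0 ft = 15 − 2 × (0/1000) = 15°C.
ISA deviation = -12 − 15 = -27°C.
Density altitude = 0 + 120 × (-27) = 0 + (-3240) = -3240 ft.

-3240 ft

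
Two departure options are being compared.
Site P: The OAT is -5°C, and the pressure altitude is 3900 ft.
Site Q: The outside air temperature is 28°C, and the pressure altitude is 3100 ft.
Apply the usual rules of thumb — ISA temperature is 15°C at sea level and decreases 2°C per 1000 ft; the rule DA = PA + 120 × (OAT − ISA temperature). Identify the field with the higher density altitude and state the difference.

Site Q by 2968 ft

Site P: ISA temp = 7.2°C, deviation -12.2°C, DA = 3900 + 120 × (-12.2) = 2436 ft.
Site Q: ISA temp = 8.8°C, deviation +19.2°C, DA = 3100 + 120 × 19.2 = 5404 ft.
Site Q is higher by 5404 − 2436 = 2968 ft.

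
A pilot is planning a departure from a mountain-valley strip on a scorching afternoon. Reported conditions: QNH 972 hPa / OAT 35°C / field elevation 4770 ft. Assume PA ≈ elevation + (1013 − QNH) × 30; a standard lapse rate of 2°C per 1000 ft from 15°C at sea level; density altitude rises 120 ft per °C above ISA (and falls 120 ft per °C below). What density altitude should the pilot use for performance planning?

9840 ft

Pressure altitude = 4770 + (1013 − 972) × 30 = 4770 + (+1230) = 6000 ft.
ISA temperature at 6000 ft = 15 − 2 × (6000/1000) = 3°C.
ISA deviation = 35 − 3 = +32°C.
Density altitude = 6000 + 120 × (32) = 9840 ft.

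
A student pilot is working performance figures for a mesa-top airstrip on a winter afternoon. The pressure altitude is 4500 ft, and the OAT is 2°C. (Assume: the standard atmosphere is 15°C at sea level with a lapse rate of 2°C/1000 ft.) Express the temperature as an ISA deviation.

ISA-4°C

ISA temperature at 4500 ft = 15 − 2 × (4500/1000) = 6°C.
Deviation = OAT − ISA = 2 − 6 = -4°C.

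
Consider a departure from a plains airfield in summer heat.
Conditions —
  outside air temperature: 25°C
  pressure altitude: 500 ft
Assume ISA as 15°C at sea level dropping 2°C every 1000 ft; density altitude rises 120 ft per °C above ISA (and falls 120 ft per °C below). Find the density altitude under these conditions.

1820 ft

ISA temperature at 500 ft = 15 − 2 × (500/1000) = 14°C.
ISA deviation = 25 − 14 = +11°C.
Density altitude = 500 + 120 × (11) = 500 + (+1320) = 1820 ft.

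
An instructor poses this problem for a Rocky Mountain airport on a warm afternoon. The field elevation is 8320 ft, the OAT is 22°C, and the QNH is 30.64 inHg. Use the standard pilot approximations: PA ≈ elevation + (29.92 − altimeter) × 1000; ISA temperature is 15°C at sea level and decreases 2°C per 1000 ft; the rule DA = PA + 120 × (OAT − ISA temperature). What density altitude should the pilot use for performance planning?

10264 ft

Pressure altitude = 8320 + (29.92 − 30.64) × 1000 = 8320 + (-720) = 7600 ft.
ISA temperature at 7600 ft = 15 − 2 × (7600/1000) = -0.2°C.
ISA deviation = 22 − (-0.2) = +22.2°C.
Density altitude = 7600 + 120 × (22.2) = 10264 ft.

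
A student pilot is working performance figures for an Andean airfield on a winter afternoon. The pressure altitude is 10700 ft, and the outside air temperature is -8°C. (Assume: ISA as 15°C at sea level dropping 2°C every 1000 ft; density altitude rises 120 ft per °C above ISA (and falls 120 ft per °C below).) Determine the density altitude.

10508 ft

ISA temperature at 10700 ft = 15 − 2 × (10700/1000) = -6.4°C.
ISA deviation = -8 − (-6.4) = -1.6°C.
Density altitude = 10700 + 120 × (-1.6) = 10700 + (-192) = 10508 ft.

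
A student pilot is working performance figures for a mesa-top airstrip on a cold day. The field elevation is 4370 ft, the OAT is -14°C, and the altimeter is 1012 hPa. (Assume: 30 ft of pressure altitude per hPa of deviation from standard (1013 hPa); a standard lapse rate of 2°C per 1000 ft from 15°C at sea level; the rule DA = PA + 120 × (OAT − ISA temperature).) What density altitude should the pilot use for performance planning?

Pressure altitude = 4370 + (1013 − 1012) × 30 = 4370 + (+30) = 4400 ft.
ISA temperature at 4400 ft = 15 − 2 × (4400/1000) = 6.2°C.
ISA deviation = -14 − 6.2 = -20.2°C.
Density altitude = 4400 + 120 × (-20.2) = 1976 ft.

1976 ft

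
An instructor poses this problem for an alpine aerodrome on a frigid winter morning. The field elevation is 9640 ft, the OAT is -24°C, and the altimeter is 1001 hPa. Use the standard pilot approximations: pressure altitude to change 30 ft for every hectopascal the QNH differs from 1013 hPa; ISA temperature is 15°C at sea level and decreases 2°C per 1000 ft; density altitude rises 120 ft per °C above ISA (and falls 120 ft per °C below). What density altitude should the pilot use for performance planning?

Pressure altitude = 9640 + (1013 − 1001) × 30 = 9640 + (+360) = 10000 ft.
ISA temperature at 10000 ft = 15 − 2 × (10000/1000) = -5°C.
ISA deviation = -24 − (-5) = -19°C.
Density altitude = 10000 + 120 × (-19) = 7720 ft.

7720 ft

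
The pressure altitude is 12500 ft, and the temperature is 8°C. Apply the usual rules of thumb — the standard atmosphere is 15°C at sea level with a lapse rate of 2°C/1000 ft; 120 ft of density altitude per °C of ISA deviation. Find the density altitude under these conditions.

14660 ft

ISA temperature at 12500 ft = 15 − 2 × (12500/1000) = -10°C.
ISA deviation = 8 − (-10) = +18°C.
Density altitude = 12500 + 120 × (18) = 12500 + (+2160) = 14660 ft.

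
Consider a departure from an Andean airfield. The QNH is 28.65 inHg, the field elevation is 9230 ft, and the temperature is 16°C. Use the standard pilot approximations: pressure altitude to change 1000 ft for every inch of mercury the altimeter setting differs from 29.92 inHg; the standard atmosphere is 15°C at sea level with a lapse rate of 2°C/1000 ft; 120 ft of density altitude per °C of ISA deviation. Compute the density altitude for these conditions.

13140 ft

Pressure altitude = 9230 + (29.92 − 28.65) × 1000 = 9230 + (+1270) = 10500 ft.
ISA temperature at 10500 ft = 15 − 2 × (10500/1000) = -6°C.
ISA deviation = 16 − (-6) = +22°C.
Density altitude = 10500 + 120 × (22) = 13140 ft.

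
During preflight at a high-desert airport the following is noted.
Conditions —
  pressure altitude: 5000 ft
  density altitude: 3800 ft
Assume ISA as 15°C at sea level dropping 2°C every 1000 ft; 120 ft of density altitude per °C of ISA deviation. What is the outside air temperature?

-5°C

Density altitude − pressure altitude = 3800 − 5000 = -1200 ft.
At 120 ft/°C that is an ISA deviation of -1200/120 = -10°C.
ISA temperature at 5000 ft = 15 − 2 × (5000/1000) = 5°C.
OAT = ISA + deviation = 5 + (-10) = -5°C.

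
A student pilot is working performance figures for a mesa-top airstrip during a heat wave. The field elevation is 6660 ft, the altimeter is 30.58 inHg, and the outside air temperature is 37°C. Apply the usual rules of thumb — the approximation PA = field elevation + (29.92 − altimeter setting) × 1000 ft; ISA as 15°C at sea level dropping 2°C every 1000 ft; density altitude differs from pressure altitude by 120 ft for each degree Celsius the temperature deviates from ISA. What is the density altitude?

Pressure altitude = 6660 + (29.92 − 30.58) × 1000 = 6660 + (-660) = 6000 ft.
ISA temperature at 6000 ft = 15 − 2 × (6000/1000) = 3°C.
ISA deviation = 37 − 3 = +34°C.
Density altitude = 6000 + 120 × (34) = 10080 ft.

10080 ft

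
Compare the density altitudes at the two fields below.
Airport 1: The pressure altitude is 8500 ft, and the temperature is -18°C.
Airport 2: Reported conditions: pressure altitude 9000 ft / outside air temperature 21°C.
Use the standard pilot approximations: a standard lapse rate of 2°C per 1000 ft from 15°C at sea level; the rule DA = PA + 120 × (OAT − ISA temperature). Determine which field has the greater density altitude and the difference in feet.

Airport 1: ISA temp = -2°C, deviation -16°C, DA = 8500 + 120 × (-16) = 6580 ft.
Airport 2: ISA temp = -3°C, deviation +24°C, DA = 9000 + 120 × 24 = 11880 ft.
Airport 2 is higher by 11880 − 6580 = 5300 ft.

Airport 2 by 5300 ft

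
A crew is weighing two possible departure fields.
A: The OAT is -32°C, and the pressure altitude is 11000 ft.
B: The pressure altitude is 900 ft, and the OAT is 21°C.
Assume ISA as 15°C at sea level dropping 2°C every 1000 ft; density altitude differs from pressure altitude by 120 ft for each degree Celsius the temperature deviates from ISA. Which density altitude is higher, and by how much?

A by 6164 ft

A: ISA temp = -7°C, deviation -25°C, DA = 11000 + 120 × (-25) = 8000 ft.
B: ISA temp = 13.2°C, deviation +7.8°C, DA = 900 + 120 × 7.8 = 1836 ft.
A is higher by 8000 − 1836 = 6164 ft.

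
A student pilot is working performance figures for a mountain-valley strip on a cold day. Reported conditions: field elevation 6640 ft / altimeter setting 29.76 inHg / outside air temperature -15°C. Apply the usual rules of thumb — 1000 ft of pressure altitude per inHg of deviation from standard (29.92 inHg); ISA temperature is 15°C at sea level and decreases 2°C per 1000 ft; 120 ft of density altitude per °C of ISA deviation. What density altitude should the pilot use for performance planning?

4832 ft

Pressure altitude = 6640 + (29.92 − 29.76) × 1000 = 6640 + (+160) = 6800 ft.
ISA temperature at 6800 ft = 15 − 2 × (6800/1000) = 1.4°C.
ISA deviation = -15 − 1.4 = -16.4°C.
Density altitude = 6800 + 120 × (-16.4) = 4832 ft.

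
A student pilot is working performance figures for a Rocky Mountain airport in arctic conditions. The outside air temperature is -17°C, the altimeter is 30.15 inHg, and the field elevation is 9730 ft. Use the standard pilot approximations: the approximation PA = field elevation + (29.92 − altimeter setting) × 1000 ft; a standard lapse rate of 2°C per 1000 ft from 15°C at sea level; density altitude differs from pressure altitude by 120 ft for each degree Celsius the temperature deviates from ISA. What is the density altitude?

7940 ft

Pressure altitude = 9730 + (29.92 − 30.15) × 1000 = 9730 + (-230) = 9500 ft.
ISA temperature at 9500 ft = 15 − 2 × (9500/1000) = -4°C.
ISA deviation = -17 − (-4) = -13°C.
Density altitude = 9500 + 120 × (-13) = 7940 ft.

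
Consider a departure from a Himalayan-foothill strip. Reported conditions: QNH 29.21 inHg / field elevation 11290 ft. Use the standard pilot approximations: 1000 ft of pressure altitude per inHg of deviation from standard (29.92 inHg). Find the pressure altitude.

Pressure correction = (29.92 − 29.21) × 1000 = +710 ft.
Pressure altitude = 11290 + (+710) = 12000 ft.

12000 ft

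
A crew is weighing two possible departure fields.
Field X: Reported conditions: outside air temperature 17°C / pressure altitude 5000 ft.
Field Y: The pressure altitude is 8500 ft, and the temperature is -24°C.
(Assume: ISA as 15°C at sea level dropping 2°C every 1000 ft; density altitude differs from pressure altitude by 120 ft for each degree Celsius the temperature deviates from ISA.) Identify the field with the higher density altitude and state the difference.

Field X: ISA temp = 5°C, deviation +12°C, DA = 5000 + 120 × 12 = 6440 ft.
Field Y: ISA temp = -2°C, deviation -22°C, DA = 8500 + 120 × (-22) = 5860 ft.
Field X is higher by 6440 − 5860 = 580 ft.

Field X by 580 ft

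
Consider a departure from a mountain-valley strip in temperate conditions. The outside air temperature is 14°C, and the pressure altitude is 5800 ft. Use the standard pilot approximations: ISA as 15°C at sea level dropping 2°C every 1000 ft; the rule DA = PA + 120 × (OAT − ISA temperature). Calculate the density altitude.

7072 ft

ISA temperature at 5800 ft = 15 − 2 × (5800/1000) = 3.4°C.
ISA deviation = 14 − 3.4 = +10.6°C.
Density altitude = 5800 + 120 × (10.6) = 5800 + (+1272) = 7072 ft.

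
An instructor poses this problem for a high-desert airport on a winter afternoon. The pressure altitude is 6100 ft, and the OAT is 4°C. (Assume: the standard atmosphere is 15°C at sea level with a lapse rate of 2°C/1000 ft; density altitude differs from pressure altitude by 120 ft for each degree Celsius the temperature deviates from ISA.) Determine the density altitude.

ISA temperature at 6100 ft = 15 − 2 × (6100/1000) = 2.8°C.
ISA deviation = 4 − 2.8 = +1.2°C.
Density altitude = 6100 + 120 × (1.2) = 6100 + (+144) = 6244 ft.

6244 ft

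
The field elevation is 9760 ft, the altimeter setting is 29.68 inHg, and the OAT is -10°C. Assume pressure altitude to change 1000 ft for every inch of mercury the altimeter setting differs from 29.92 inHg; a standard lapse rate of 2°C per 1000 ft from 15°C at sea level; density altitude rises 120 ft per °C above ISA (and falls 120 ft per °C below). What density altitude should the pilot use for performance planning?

9400 ft

Pressure altitude = 9760 + (29.92 − 29.68) × 1000 = 9760 + (+240) = 10000 ft.
ISA temperature at 10000 ft = 15 − 2 × (10000/1000) = -5°C.
ISA deviation = -10 − (-5) = -5°C.
Density altitude = 10000 + 120 × (-5) = 9400 ft.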